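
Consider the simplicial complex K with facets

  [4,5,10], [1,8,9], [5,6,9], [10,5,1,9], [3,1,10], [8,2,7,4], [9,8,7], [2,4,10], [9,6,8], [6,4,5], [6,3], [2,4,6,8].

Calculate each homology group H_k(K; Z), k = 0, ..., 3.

H_0 ≅ Z,  H_1 ≅ Z,  H_2 = 0,  H_3 = 0.

Order the vertices as 1 < 2 < 3 < 4 < 5 < 6 < 7 < 8 < 9 < 10. Listing each simplex with vertices in this order, K has dimension 3 with simplices:

  0-simplices (10): [1], [2], [3], [4], [5], [6], [7], [8], [9], [10]
  1-simplices (26): (26 of them)
  2-simplices (19): (19 of them)
  3-simplices (3): [1,5,9,10], [2,4,6,8], [2,4,7,8]

giving chain groups C_0 ≅ Z^10, C_1 ≅ Z^26, C_2 ≅ Z^19, C_3 ≅ Z^3.

∂_1: C_1 → C_0 maps an edge to its endpoints' difference, ∂[p,q] = q − p. For instance
  ∂[4,5] = [5] − [4].
The 10×26 boundary matrix has rank 9 and Smith normal form diag(1,1,1,1,1,1,1,1,1).

∂_2: C_2 → C_1 sends each 2-simplex [p,q,r] to [q,r] − [p,r] + [p,q]. For instance
  ∂[4,6,8] = [6,8] − [4,8] + [4,6],
  ∂[4,5,10] = [5,10] − [4,10] + [4,5].
The resulting 26×19 matrix has rank 16, and its Smith normal form has invariant factors (1,1,1,1,1,1,1,1,1,1,1,1,1,1,1,1).

The boundary map ∂_3: C_3 → C_2 sends each 3-simplex σ to the alternating sum Σ_i (−1)^i (σ with its i-th vertex removed). For instance
  ∂[1,5,9,10] = [5,9,10] − [1,9,10] + [1,5,10] − [1,5,9],
  ∂[2,4,6,8] = [4,6,8] − [2,6,8] + [2,4,8] − [2,4,6].
This gives a 19×3 integer matrix of rank 3; reducing to Smith normal form yields diagonal entries (1,1,1).

Reading off H_k = ker ∂_k / im ∂_{k+1}:

  H_0: rank C_0 − rank ∂_1 = 10 − 9 = 1, and the invariant factors of ∂_1 are all 1, so H_0 = Z.
  H_1: rank ker ∂_1 − rank ∂_2 = (26 − 9) − 16 = 1, and the invariant factors of ∂_2 are all 1, so H_1 = Z.
  H_2: rank ker ∂_2 − rank ∂_3 = (19 − 16) − 3 = 0, and the invariant factors of ∂_3 are all 1, so H_2 = 0.
  H_3: rank ker ∂_3 − rank ∂_4 = (3 − 3) − 0 = 0, and there is no ∂_4, so H_3 = 0.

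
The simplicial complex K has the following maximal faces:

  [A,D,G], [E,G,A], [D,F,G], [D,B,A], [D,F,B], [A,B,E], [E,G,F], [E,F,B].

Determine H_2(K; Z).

H_2 ≅ Z.

Order the vertices as A < B < D < E < F < G. Listing each simplex with vertices in this order, K has dimension 2 with simplices:

  0-simplices (6): A, B, D, E, F, G
  1-simplices (12): AB, AD, AE, AG, BD, BE, BF, DF, DG, EF, EG, FG
  2-simplices (8): ABD, ABE, ADG, AEG, BDF, BEF, DFG, EFG

giving chain groups C_0 ≅ Z^6, C_1 ≅ Z^12, C_2 ≅ Z^8.

∂_1: C_1 → C_0 sends each edge [p,q] (with p < q) to q − p. For instance
  ∂AB = B − A.
As a 6×12 matrix over Z this has rank 5, with invariant factors (1,1,1,1,1).

∂_2: C_2 → C_1 acts by ∂[p,q,r] = [q,r] − [p,r] + [p,q]. For instance
  ∂EFG = FG − EG + EF,
  ∂ADG = DG − AG + AD.
This gives a 12×8 integer matrix of rank 7; reducing to Smith normal form yields diagonal entries (1,1,1,1,1,1,1).

From H_k ≅ ker(∂_k) / im(∂_{k+1}) we obtain:

  H_2: rank ker ∂_2 − rank ∂_3 = (8 − 7) − 0 = 1, and there is no ∂_3, so H_2 = Z.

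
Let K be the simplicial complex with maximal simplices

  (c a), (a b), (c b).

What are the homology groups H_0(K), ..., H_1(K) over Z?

Fix the vertex order a < b < c and write every simplex with vertices in increasing order. Then dim K = 1 and the simplices of K are:

  0-simplices (3): a, b, c
  1-simplices (3): ab, ac, bc

Hence C_0 ≅ Z^3, C_1 ≅ Z^3.

∂_1: C_1 → C_0 maps an edge to its endpoints' difference, ∂[p,q] = q − p. For instance
  ∂ab = b − a.
As a 3×3 matrix over Z this has rank 2, with invariant factors (1,1).

Now H_k = ker ∂_k / im ∂_{k+1}, so:

  H_0: rank C_0 − rank ∂_1 = 3 − 2 = 1, and the invariant factors of ∂_1 are all 1, so H_0 ≅ Z.
  H_1: rank ker ∂_1 − rank ∂_2 = (3 − 2) − 0 = 1, and there is no ∂_2, so H_1 ≅ Z.

As a check, the Euler characteristic is 3 − 3 = 0, which agrees with 1 − 1 = 0.

H_0 = Z,  H_1 = Z.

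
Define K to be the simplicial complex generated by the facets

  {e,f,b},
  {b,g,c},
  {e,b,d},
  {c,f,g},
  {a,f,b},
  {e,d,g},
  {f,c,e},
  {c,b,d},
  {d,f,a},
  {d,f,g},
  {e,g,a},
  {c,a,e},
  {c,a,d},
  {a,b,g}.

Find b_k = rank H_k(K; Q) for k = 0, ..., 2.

Fix the vertex order a < b < c < d < e < f < g and write every simplex with vertices in increasing order. Then dim K = 2 and the simplices of K are:

  0-simplices (7): a, b, c, d, e, f, g
  1-simplices (21): ab, ac, ad, ae, af, ag, bc, bd, be, bf, bg, cd, ce, cf, cg, de, df, dg, ef, eg, fg
  2-simplices (14): abf, abg, acd, ace, adf, aeg, bcd, bcg, bde, bef, cef, cfg, deg, dfg

Hence C_0 ≅ Z^7, C_1 ≅ Z^21, C_2 ≅ Z^14.

Boundary ∂_1: C_1 → C_0 sends each edge [p,q] (with p < q) to q − p. For instance
  ∂ce = e − c.
The resulting 7×21 matrix has rank 6, and its Smith normal form has invariant factors (1,1,1,1,1,1).

The boundary map ∂_2: C_2 → C_1 sends each 2-simplex [p,q,r] to [q,r] − [p,r] + [p,q]. For instance
  ∂adf = df − af + ad,
  ∂bde = de − be + bd.
The resulting 21×14 matrix has rank 13, and its Smith normal form has invariant factors (1,1,1,1,1,1,1,1,1,1,1,1,1).

From H_k ≅ ker(∂_k) / im(∂_{k+1}) we obtain:

  H_0: rank C_0 − rank ∂_1 = 7 − 6 = 1, and the invariant factors of ∂_1 are all 1, so H_0 = Z.
  H_1: rank ker ∂_1 − rank ∂_2 = (21 − 6) − 13 = 2, and the invariant factors of ∂_2 are all 1, so H_1 = Z^2.
  H_2: rank ker ∂_2 − rank ∂_3 = (14 − 13) − 0 = 1, and there is no ∂_3, so H_2 = Z.

As a check, the Euler characteristic is 7 − 21 + 14 = 0, which agrees with 1 − 2 + 1 = 0.

Hence the Betti numbers are b_0 = 1, b_1 = 2, b_2 = 1.

b_0 = 1, b_1 = 2, b_2 = 1.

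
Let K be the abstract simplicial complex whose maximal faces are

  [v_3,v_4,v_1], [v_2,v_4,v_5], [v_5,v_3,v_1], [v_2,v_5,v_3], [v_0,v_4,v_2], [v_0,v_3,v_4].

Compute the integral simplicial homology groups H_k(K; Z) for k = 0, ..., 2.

K has 6 vertices, 12 edges, 6 triangles.
rank ∂_0 = 0, rank ∂_1 = 5 ⇒ b_0 = 6 − 0 − 5 = 1; all invariant factors of ∂_1 are 1 so no torsion. So H_0 = Z.
rank ∂_1 = 5, rank ∂_2 = 6 ⇒ b_1 = 12 − 5 − 6 = 1; all invariant factors of ∂_2 are 1 so no torsion. So H_1 = Z.
rank ∂_2 = 6, rank ∂_3 = 0 ⇒ b_2 = 6 − 6 − 0 = 0. So H_2 = 0.

H_0 ≅ Z,  H_1 ≅ Z,  H_2 = 0.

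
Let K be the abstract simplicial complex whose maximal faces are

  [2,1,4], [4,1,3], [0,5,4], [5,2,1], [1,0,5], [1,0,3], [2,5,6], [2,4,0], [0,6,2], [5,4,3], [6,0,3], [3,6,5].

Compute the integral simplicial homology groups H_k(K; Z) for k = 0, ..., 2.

H_0 ≅ Z,  H_1 ≅ Z/2Z,  H_2 = 0.

We work with the vertex ordering 0 < 1 < 2 < 3 < 4 < 5 < 6. The simplices of K, each written with vertices in increasing order, are:

  0-simplices (7): [0], [1], [2], [3], [4], [5], [6]
  1-simplices (18): [0,1], [0,2], [0,3], [0,4], [0,5], [0,6], [1,2], [1,3], [1,4], [1,5], [2,4], [2,5], [2,6], [3,4], [3,5], [3,6], [4,5], [5,6]
  2-simplices (12): [0,1,3], [0,1,5], [0,2,4], [0,2,6], [0,3,6], [0,4,5], [1,2,4], [1,2,5], [1,3,4], [2,5,6], [3,4,5], [3,5,6]

so the chain groups are C_0 ≅ Z^7, C_1 ≅ Z^18, C_2 ≅ Z^12.

The boundary map ∂_1: C_1 → C_0 sends each edge [p,q] (with p < q) to q − p. For instance
  ∂[0,4] = [4] − [0].
The 7×18 boundary matrix has rank 6 and Smith normal form diag(1,1,1,1,1,1).

∂_2: C_2 → C_1 sends each 2-simplex [p,q,r] to [q,r] − [p,r] + [p,q]. For instance
  ∂[0,3,6] = [3,6] − [0,6] + [0,3],
  ∂[3,5,6] = [5,6] − [3,6] + [3,5].
This gives a 18×12 integer matrix of rank 12; reducing to Smith normal form yields diagonal entries (1,1,1,1,1,1,1,1,1,1,1,2).

From H_k ≅ ker(∂_k) / im(∂_{k+1}) we obtain:

  H_0: rank C_0 − rank ∂_1 = 7 − 6 = 1, and the invariant factors of ∂_1 are all 1, so H_0 = Z.
  H_1: rank ker ∂_1 − rank ∂_2 = (18 − 6) − 12 = 0, and ∂_2 has invariant factor 2 > 1, so H_1 = Z/2Z.
  H_2: rank ker ∂_2 − rank ∂_3 = (12 − 12) − 0 = 0, and there is no ∂_3, so H_2 = 0.

As a check, the Euler characteristic is 7 − 18 + 12 = 1, which agrees with 1 − 0 + 0 = 1.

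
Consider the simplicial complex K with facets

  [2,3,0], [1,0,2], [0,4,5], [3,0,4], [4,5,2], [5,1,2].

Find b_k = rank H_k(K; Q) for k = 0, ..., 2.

b_0 = 1, b_1 = 1, b_2 = 0.

Take the total order 0 < 1 < 2 < 3 < 4 < 5 on the vertex set. Then K (dimension 2) consists of the simplices:

  0-simplices (6): [0], [1], [2], [3], [4], [5]
  1-simplices (12): [0,1], [0,2], [0,3], [0,4], [0,5], [1,2], [1,5], [2,3], [2,4], [2,5], [3,4], [4,5]
  2-simplices (6): [0,1,2], [0,2,3], [0,3,4], [0,4,5], [1,2,5], [2,4,5]

giving chain groups C_0 ≅ Z^6, C_1 ≅ Z^12, C_2 ≅ Z^6.

The boundary map ∂_1: C_1 → C_0 is given by ∂[p,q] = [q] − [p].
The resulting 6×12 matrix has rank 5, and its Smith normal form has invariant factors (1,1,1,1,1).

∂_2: C_2 → C_1 acts by ∂[p,q,r] = [q,r] − [p,r] + [p,q]. For instance
  ∂[0,1,2] = [1,2] − [0,2] + [0,1],
  ∂[0,3,4] = [3,4] − [0,4] + [0,3].
As a 12×6 matrix over Z this has rank 6, with invariant factors (1,1,1,1,1,1).

Computing H_k = (kernel of ∂_k) / (image of ∂_{k+1}):

  H_0: rank C_0 − rank ∂_1 = 6 − 5 = 1, and the invariant factors of ∂_1 are all 1, so H_0 ≅ Z.
  H_1: rank ker ∂_1 − rank ∂_2 = (12 − 5) − 6 = 1, and the invariant factors of ∂_2 are all 1, so H_1 ≅ Z.
  H_2: rank ker ∂_2 − rank ∂_3 = (6 − 6) − 0 = 0, and there is no ∂_3, so H_2 ≅ 0.

As a check, the Euler characteristic is 6 − 12 + 6 = 0, which agrees with 1 − 1 + 0 = 0.
(K is a triangulation of the cylinder S^1 x I.)

Hence the Betti numbers are b_0 = 1, b_1 = 1, b_2 = 0.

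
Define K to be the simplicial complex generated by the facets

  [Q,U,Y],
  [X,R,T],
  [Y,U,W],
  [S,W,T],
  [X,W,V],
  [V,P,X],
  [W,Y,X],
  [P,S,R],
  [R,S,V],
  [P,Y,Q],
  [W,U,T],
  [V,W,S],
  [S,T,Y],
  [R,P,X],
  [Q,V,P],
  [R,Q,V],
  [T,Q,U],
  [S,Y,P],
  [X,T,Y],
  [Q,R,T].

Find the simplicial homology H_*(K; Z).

Order the vertices as P < Q < R < S < T < U < V < W < X < Y. Listing each simplex with vertices in this order, K has dimension 2 with simplices:

  0-simplices (10): P, Q, R, S, T, U, V, W, X, Y
  1-simplices (30): PQ, PR, PS, PV, PX, PY, QR, QT, QU, QV, QY, RS, RT, RV, RX, ST, SV, SW, SY, TU, TW, TX, TY, UW, UY, VW, VX, WX, WY, XY
  2-simplices (20): PQV, PQY, PRS, PRX, PSY, PVX, QRT, QRV, QTU, QUY, RSV, RTX, STW, STY, SVW, TUW, TXY, UWY, VWX, WXY

so the chain groups are C_0 ≅ Z^10, C_1 ≅ Z^30, C_2 ≅ Z^20.

The boundary map ∂_1: C_1 → C_0 maps an edge to its endpoints' difference, ∂[p,q] = q − p. For instance
  ∂QT = T − Q.
The 10×30 boundary matrix has rank 9 and Smith normal form diag(1,1,1,1,1,1,1,1,1).

∂_2: C_2 → C_1 acts by ∂[p,q,r] = [q,r] − [p,r] + [p,q]. For instance
  ∂PQV = QV − PV + PQ,
  ∂TXY = XY − TY + TX.
The resulting 30×20 matrix has rank 20, and its Smith normal form has invariant factors (1,1,1,1,1,1,1,1,1,1,1,1,1,1,1,1,1,1,1,2).

From H_k ≅ ker(∂_k) / im(∂_{k+1}) we obtain:

  H_0: rank C_0 − rank ∂_1 = 10 − 9 = 1, and the invariant factors of ∂_1 are all 1, so H_0 ≅ Z.
  H_1: rank ker ∂_1 − rank ∂_2 = (30 − 9) − 20 = 1, and ∂_2 has invariant factor 2 > 1, so H_1 ≅ Z ⊕ Z/2.
  H_2: rank ker ∂_2 − rank ∂_3 = (20 − 20) − 0 = 0, and there is no ∂_3, so H_2 ≅ 0.

As a check, the Euler characteristic is 10 − 30 + 20 = 0, which agrees with 1 − 1 + 0 = 0.

H_0 = Z,  H_1 = Z ⊕ Z/2,  H_2 = 0.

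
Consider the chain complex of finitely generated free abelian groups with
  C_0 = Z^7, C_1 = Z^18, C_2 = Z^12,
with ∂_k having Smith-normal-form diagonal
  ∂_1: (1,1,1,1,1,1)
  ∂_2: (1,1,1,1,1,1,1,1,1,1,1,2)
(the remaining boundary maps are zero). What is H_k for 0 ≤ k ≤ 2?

H_0: b_0 = 7 − 0 − 6 = 1; torsion from ∂_1 factors > 1: none. So H_0 ≅ Z.
H_1: b_1 = 18 − 6 − 12 = 0; torsion from ∂_2 factors > 1: [2]. So H_1 ≅ Z/2.
H_2: b_2 = 12 − 12 − 0 = 0; torsion from ∂_3 factors > 1: none. So H_2 ≅ 0.

H_0 ≅ Z,  H_1 ≅ Z/2,  H_2 = 0.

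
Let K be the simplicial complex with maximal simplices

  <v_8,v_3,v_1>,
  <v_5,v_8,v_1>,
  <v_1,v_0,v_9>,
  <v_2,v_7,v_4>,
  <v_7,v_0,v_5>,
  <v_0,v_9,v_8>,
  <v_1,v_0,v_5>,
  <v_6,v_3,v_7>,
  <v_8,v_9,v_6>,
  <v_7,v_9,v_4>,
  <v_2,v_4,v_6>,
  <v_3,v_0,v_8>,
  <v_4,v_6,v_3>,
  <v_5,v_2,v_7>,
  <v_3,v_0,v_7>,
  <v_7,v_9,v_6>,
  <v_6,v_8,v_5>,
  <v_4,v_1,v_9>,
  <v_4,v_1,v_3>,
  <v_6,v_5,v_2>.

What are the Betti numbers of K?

Take the total order v_0 < v_1 < v_2 < v_3 < v_4 < v_5 < v_6 < v_7 < v_8 < v_9 on the vertex set. Then K (dimension 2) consists of the simplices:

  0-simplices (10): [v_0], [v_1], [v_2], [v_3], [v_4], [v_5], [v_6], [v_7], [v_8], [v_9]
  1-simplices (30): (30 of them)
  2-simplices (20): (20 of them)

so the chain groups are C_0 ≅ Z^10, C_1 ≅ Z^30, C_2 ≅ Z^20.

Boundary ∂_1: C_1 → C_0 maps an edge to its endpoints' difference, ∂[p,q] = q − p. For instance
  ∂[v_1,v_8] = [v_8] − [v_1].
This gives a 10×30 integer matrix of rank 9; reducing to Smith normal form yields diagonal entries (1,1,1,1,1,1,1,1,1).

∂_2: C_2 → C_1 maps a triangle to the signed sum of its edges. For instance
  ∂[v_1,v_4,v_9] = [v_4,v_9] − [v_1,v_9] + [v_1,v_4],
  ∂[v_5,v_6,v_8] = [v_6,v_8] − [v_5,v_8] + [v_5,v_6].
As a 30×20 matrix over Z this has rank 20, with invariant factors (1,1,1,1,1,1,1,1,1,1,1,1,1,1,1,1,1,1,1,2).

Now H_k = ker ∂_k / im ∂_{k+1}, so:

  H_0: rank C_0 − rank ∂_1 = 10 − 9 = 1, and the invariant factors of ∂_1 are all 1, so H_0 = Z.
  H_1: rank ker ∂_1 − rank ∂_2 = (30 − 9) − 20 = 1, and ∂_2 has invariant factor 2 > 1, so H_1 = Z ⊕ Z/2.
  H_2: rank ker ∂_2 − rank ∂_3 = (20 − 20) − 0 = 0, and there is no ∂_3, so H_2 = 0.

(K is a triangulation of the Klein bottle.)

Hence the Betti numbers are b_0 = 1, b_1 = 1, b_2 = 0.

b_0 = 1, b_1 = 1, b_2 = 0.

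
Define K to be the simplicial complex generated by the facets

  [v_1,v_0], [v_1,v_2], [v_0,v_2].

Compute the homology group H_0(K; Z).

Take the total order v_0 < v_1 < v_2 on the vertex set. Then K (dimension 1) consists of the simplices:

  0-simplices (3): [v_0], [v_1], [v_2]
  1-simplices (3): [v_0,v_1], [v_0,v_2], [v_1,v_2]

giving chain groups C_0 ≅ Z^3, C_1 ≅ Z^3.

Boundary ∂_1: C_1 → C_0 sends each edge [p,q] (with p < q) to q − p.
The resulting 3×3 matrix has rank 2, and its Smith normal form has invariant factors (1,1).

Reading off H_k = ker ∂_k / im ∂_{k+1}:

  H_0: rank C_0 − rank ∂_1 = 3 − 2 = 1, and the invariant factors of ∂_1 are all 1, so H_0 ≅ Z.

H_0 ≅ Z.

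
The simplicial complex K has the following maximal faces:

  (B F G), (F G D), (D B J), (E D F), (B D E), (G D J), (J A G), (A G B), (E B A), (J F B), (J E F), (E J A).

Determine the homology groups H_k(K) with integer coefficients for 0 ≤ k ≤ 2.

H_0 ≅ Z,  H_1 ≅ Z/2,  H_2 = 0.

We work with the vertex ordering A < B < D < E < F < G < J. The simplices of K, each written with vertices in increasing order, are:

  0-simplices (7): A, B, D, E, F, G, J
  1-simplices (18): AB, AE, AG, AJ, BD, BE, BF, BG, BJ, DE, DF, DG, DJ, EF, EJ, FG, FJ, GJ
  2-simplices (12): ABE, ABG, AEJ, AGJ, BDE, BDJ, BFG, BFJ, DEF, DFG, DGJ, EFJ

Hence C_0 ≅ Z^7, C_1 ≅ Z^18, C_2 ≅ Z^12.

Boundary ∂_1: C_1 → C_0 maps an edge to its endpoints' difference, ∂[p,q] = q − p. For instance
  ∂EJ = J − E.
The 7×18 boundary matrix has rank 6 and Smith normal form diag(1,1,1,1,1,1).

The boundary map ∂_2: C_2 → C_1 maps a triangle to the signed sum of its edges. For instance
  ∂AEJ = EJ − AJ + AE,
  ∂ABG = BG − AG + AB.
As a 18×12 matrix over Z this has rank 12, with invariant factors (1,1,1,1,1,1,1,1,1,1,1,2).

From H_k ≅ ker(∂_k) / im(∂_{k+1}) we obtain:

  H_0: rank C_0 − rank ∂_1 = 7 − 6 = 1, and the invariant factors of ∂_1 are all 1, so H_0 = Z.
  H_1: rank ker ∂_1 − rank ∂_2 = (18 − 6) − 12 = 0, and ∂_2 has invariant factor 2 > 1, so H_1 = Z/2.
  H_2: rank ker ∂_2 − rank ∂_3 = (12 − 12) − 0 = 0, and there is no ∂_3, so H_2 = 0.

(K is a triangulation of the real projective plane RP^2.)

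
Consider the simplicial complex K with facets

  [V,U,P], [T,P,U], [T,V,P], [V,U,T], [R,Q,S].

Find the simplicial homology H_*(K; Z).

Fix the vertex order P < Q < R < S < T < U < V and write every simplex with vertices in increasing order. Then dim K = 2 and the simplices of K are:

  0-simplices (7): P, Q, R, S, T, U, V
  1-simplices (9): PT, PU, PV, QR, QS, RS, TU, TV, UV
  2-simplices (5): PTU, PTV, PUV, QRS, TUV

giving chain groups C_0 ≅ Z^7, C_1 ≅ Z^9, C_2 ≅ Z^5.

∂_1: C_1 → C_0 sends each edge [p,q] (with p < q) to q − p. For instance
  ∂UV = V − U.
This gives a 7×9 integer matrix of rank 5; reducing to Smith normal form yields diagonal entries (1,1,1,1,1).

The boundary map ∂_2: C_2 → C_1 sends each 2-simplex [p,q,r] to [q,r] − [p,r] + [p,q]. For instance
  ∂PUV = UV − PV + PU,
  ∂PTU = TU − PU + PT.
The 9×5 boundary matrix has rank 4 and Smith normal form diag(1,1,1,1).

Now H_k = ker ∂_k / im ∂_{k+1}, so:

  H_0: rank C_0 − rank ∂_1 = 7 − 5 = 2, and the invariant factors of ∂_1 are all 1, so H_0 = Z^2.
  H_1: rank ker ∂_1 − rank ∂_2 = (9 − 5) − 4 = 0, and the invariant factors of ∂_2 are all 1, so H_1 = 0.
  H_2: rank ker ∂_2 − rank ∂_3 = (5 − 4) − 0 = 1, and there is no ∂_3, so H_2 = Z.

H_0 ≅ Z^2,  H_1 = 0,  H_2 ≅ Z.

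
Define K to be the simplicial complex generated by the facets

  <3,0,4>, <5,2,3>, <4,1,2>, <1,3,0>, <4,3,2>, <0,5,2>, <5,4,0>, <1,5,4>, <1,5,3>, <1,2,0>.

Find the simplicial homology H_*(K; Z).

Order the vertices as 0 < 1 < 2 < 3 < 4 < 5. Listing each simplex with vertices in this order, K has dimension 2 with simplices:

  0-simplices (6): [0], [1], [2], [3], [4], [5]
  1-simplices (15): [0,1], [0,2], [0,3], [0,4], [0,5], [1,2], [1,3], [1,4], [1,5], [2,3], [2,4], [2,5], [3,4], [3,5], [4,5]
  2-simplices (10): [0,1,2], [0,1,3], [0,2,5], [0,3,4], [0,4,5], [1,2,4], [1,3,5], [1,4,5], [2,3,4], [2,3,5]

so the chain groups are C_0 ≅ Z^6, C_1 ≅ Z^15, C_2 ≅ Z^10.

∂_1: C_1 → C_0 maps an edge to its endpoints' difference, ∂[p,q] = q − p. For instance
  ∂[1,3] = [3] − [1].
This gives a 6×15 integer matrix of rank 5; reducing to Smith normal form yields diagonal entries (1,1,1,1,1).

∂_2: C_2 → C_1 sends each 2-simplex [p,q,r] to [q,r] − [p,r] + [p,q]. For instance
  ∂[2,3,5] = [3,5] − [2,5] + [2,3],
  ∂[0,1,2] = [1,2] − [0,2] + [0,1].
This gives a 15×10 integer matrix of rank 10; reducing to Smith normal form yields diagonal entries (1,1,1,1,1,1,1,1,1,2).

Now H_k = ker ∂_k / im ∂_{k+1}, so:

  H_0: rank C_0 − rank ∂_1 = 6 − 5 = 1, and the invariant factors of ∂_1 are all 1, so H_0 = Z.
  H_1: rank ker ∂_1 − rank ∂_2 = (15 − 5) − 10 = 0, and ∂_2 has invariant factor 2 > 1, so H_1 = Z/2.
  H_2: rank ker ∂_2 − rank ∂_3 = (10 − 10) − 0 = 0, and there is no ∂_3, so H_2 = 0.

(K is a triangulation of the real projective plane RP^2.)

H_0 ≅ Z,  H_1 ≅ Z/2,  H_2 = 0.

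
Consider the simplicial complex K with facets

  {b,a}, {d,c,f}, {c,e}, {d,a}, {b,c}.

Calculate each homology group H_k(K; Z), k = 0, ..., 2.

H_0 ≅ Z,  H_1 ≅ Z,  H_2 = 0.

We work with the vertex ordering a < b < c < d < e < f. The simplices of K, each written with vertices in increasing order, are:

  0-simplices (6): a, b, c, d, e, f
  1-simplices (7): ab, ad, bc, cd, ce, cf, df
  2-simplices (1): cdf

so the chain groups are C_0 ≅ Z^6, C_1 ≅ Z^7, C_2 ≅ Z^1.

Boundary ∂_1: C_1 → C_0 maps an edge to its endpoints' difference, ∂[p,q] = q − p. For instance
  ∂cd = d − c.
The 6×7 boundary matrix has rank 5 and Smith normal form diag(1,1,1,1,1).

The boundary map ∂_2: C_2 → C_1 sends each 2-simplex [p,q,r] to [q,r] − [p,r] + [p,q]. For instance
  ∂cdf = df − cf + cd.
As a 7×1 matrix over Z this has rank 1, with invariant factors (1).

Reading off H_k = ker ∂_k / im ∂_{k+1}:

  H_0: rank C_0 − rank ∂_1 = 6 − 5 = 1, and the invariant factors of ∂_1 are all 1, so H_0 ≅ Z.
  H_1: rank ker ∂_1 − rank ∂_2 = (7 − 5) − 1 = 1, and the invariant factors of ∂_2 are all 1, so H_1 ≅ Z.
  H_2: rank ker ∂_2 − rank ∂_3 = (1 − 1) − 0 = 0, and there is no ∂_3, so H_2 ≅ 0.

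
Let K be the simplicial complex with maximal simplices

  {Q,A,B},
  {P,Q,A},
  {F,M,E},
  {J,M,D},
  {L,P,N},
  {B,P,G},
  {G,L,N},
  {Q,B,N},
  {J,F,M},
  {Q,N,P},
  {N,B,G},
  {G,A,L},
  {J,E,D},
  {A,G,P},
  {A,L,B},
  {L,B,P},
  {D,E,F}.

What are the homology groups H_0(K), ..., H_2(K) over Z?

We work with the vertex ordering A < B < D < E < F < G < J < L < M < N < P < Q. The simplices of K, each written with vertices in increasing order, are:

  0-simplices (12): A, B, D, E, F, G, J, L, M, N, P, Q
  1-simplices (28): AB, AG, AL, AP, AQ, BG, BL, BN, BP, BQ, DE, DF, DJ, DM, EF, EJ, EM, FJ, FM, GL, GN, GP, JM, LN, LP, NP, NQ, PQ
  2-simplices (17): ABL, ABQ, AGL, AGP, APQ, BGN, BGP, BLP, BNQ, DEF, DEJ, DJM, EFM, FJM, GLN, LNP, NPQ

so the chain groups are C_0 ≅ Z^12, C_1 ≅ Z^28, C_2 ≅ Z^17.

∂_1: C_1 → C_0 sends each edge [p,q] (with p < q) to q − p.
The resulting 12×28 matrix has rank 10, and its Smith normal form has invariant factors (1,1,1,1,1,1,1,1,1,1).

∂_2: C_2 → C_1 maps a triangle to the signed sum of its edges. For instance
  ∂DEF = EF − DF + DE,
  ∂AGP = GP − AP + AG.
This gives a 28×17 integer matrix of rank 17; reducing to Smith normal form yields diagonal entries (1,1,1,1,1,1,1,1,1,1,1,1,1,1,1,1,2).

Now H_k = ker ∂_k / im ∂_{k+1}, so:

  H_0: rank C_0 − rank ∂_1 = 12 − 10 = 2, and the invariant factors of ∂_1 are all 1, so H_0 ≅ Z^2.
  H_1: rank ker ∂_1 − rank ∂_2 = (28 − 10) − 17 = 1, and ∂_2 has invariant factor 2 > 1, so H_1 ≅ Z ⊕ Z/2Z.
  H_2: rank ker ∂_2 − rank ∂_3 = (17 − 17) − 0 = 0, and there is no ∂_3, so H_2 ≅ 0.

H_0 ≅ Z^2,  H_1 ≅ Z ⊕ Z/2Z,  H_2 = 0.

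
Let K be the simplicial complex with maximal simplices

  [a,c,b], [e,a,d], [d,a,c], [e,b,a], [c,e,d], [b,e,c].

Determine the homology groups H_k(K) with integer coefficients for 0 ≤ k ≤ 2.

H_0 = Z,  H_1 = 0,  H_2 = Z.

K has 5 vertices, 9 edges, 6 triangles.
rank ∂_0 = 0, rank ∂_1 = 4 ⇒ b_0 = 5 − 0 − 4 = 1; all invariant factors of ∂_1 are 1 so no torsion. So H_0 = Z.
rank ∂_1 = 4, rank ∂_2 = 5 ⇒ b_1 = 9 − 4 − 5 = 0; all invariant factors of ∂_2 are 1 so no torsion. So H_1 = 0.
rank ∂_2 = 5, rank ∂_3 = 0 ⇒ b_2 = 6 − 5 − 0 = 1. So H_2 = Z.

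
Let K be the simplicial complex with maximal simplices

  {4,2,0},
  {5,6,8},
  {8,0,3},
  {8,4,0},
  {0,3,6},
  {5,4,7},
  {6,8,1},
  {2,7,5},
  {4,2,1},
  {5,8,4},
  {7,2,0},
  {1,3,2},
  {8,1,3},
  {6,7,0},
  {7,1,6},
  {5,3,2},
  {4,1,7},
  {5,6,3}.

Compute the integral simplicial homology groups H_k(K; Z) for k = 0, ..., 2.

Order the vertices as 0 < 1 < 2 < 3 < 4 < 5 < 6 < 7 < 8. Listing each simplex with vertices in this order, K has dimension 2 with simplices:

  0-simplices (9): [0], [1], [2], [3], [4], [5], [6], [7], [8]
  1-simplices (27): (27 of them)
  2-simplices (18): [0,2,4], [0,2,7], [0,3,6], [0,3,8], [0,4,8], [0,6,7], [1,2,3], [1,2,4], [1,3,8], [1,4,7], [1,6,7], [1,6,8], [2,3,5], [2,5,7], [3,5,6], [4,5,7], [4,5,8], [5,6,8]

so the chain groups are C_0 ≅ Z^9, C_1 ≅ Z^27, C_2 ≅ Z^18.

∂_1: C_1 → C_0 is given by ∂[p,q] = [q] − [p]. For instance
  ∂[2,4] = [4] − [2].
As a 9×27 matrix over Z this has rank 8, with invariant factors (1,1,1,1,1,1,1,1).

∂_2: C_2 → C_1 sends each 2-simplex [p,q,r] to [q,r] − [p,r] + [p,q]. For instance
  ∂[0,3,6] = [3,6] − [0,6] + [0,3],
  ∂[0,6,7] = [6,7] − [0,7] + [0,6].
As a 27×18 matrix over Z this has rank 18, with invariant factors (1,1,1,1,1,1,1,1,1,1,1,1,1,1,1,1,1,2).

Computing H_k = (kernel of ∂_k) / (image of ∂_{k+1}):

  H_0: rank C_0 − rank ∂_1 = 9 − 8 = 1, and the invariant factors of ∂_1 are all 1, so H_0 ≅ Z.
  H_1: rank ker ∂_1 − rank ∂_2 = (27 − 8) − 18 = 1, and ∂_2 has invariant factor 2 > 1, so H_1 ≅ Z ⊕ Z/2.
  H_2: rank ker ∂_2 − rank ∂_3 = (18 − 18) − 0 = 0, and there is no ∂_3, so H_2 ≅ 0.

As a check, the Euler characteristic is 9 − 27 + 18 = 0, which agrees with 1 − 1 + 0 = 0.

H_0 ≅ Z,  H_1 ≅ Z ⊕ Z/2,  H_2 = 0.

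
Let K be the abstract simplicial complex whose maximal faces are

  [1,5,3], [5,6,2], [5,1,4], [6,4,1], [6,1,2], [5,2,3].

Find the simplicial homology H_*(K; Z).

H_0 = Z,  H_1 = Z,  H_2 = 0.

Order the vertices as 1 < 2 < 3 < 4 < 5 < 6. Listing each simplex with vertices in this order, K has dimension 2 with simplices:

  0-simplices (6): [1], [2], [3], [4], [5], [6]
  1-simplices (12): [1,2], [1,3], [1,4], [1,5], [1,6], [2,3], [2,5], [2,6], [3,5], [4,5], [4,6], [5,6]
  2-simplices (6): [1,2,6], [1,3,5], [1,4,5], [1,4,6], [2,3,5], [2,5,6]

Hence C_0 ≅ Z^6, C_1 ≅ Z^12, C_2 ≅ Z^6.

Boundary ∂_1: C_1 → C_0 is given by ∂[p,q] = [q] − [p].
The resulting 6×12 matrix has rank 5, and its Smith normal form has invariant factors (1,1,1,1,1).

∂_2: C_2 → C_1 maps a triangle to the signed sum of its edges. For instance
  ∂[2,5,6] = [5,6] − [2,6] + [2,5],
  ∂[1,2,6] = [2,6] − [1,6] + [1,2].
The 12×6 boundary matrix has rank 6 and Smith normal form diag(1,1,1,1,1,1).

Computing H_k = (kernel of ∂_k) / (image of ∂_{k+1}):

  H_0: rank C_0 − rank ∂_1 = 6 − 5 = 1, and the invariant factors of ∂_1 are all 1, so H_0 = Z.
  H_1: rank ker ∂_1 − rank ∂_2 = (12 − 5) − 6 = 1, and the invariant factors of ∂_2 are all 1, so H_1 = Z.
  H_2: rank ker ∂_2 − rank ∂_3 = (6 − 6) − 0 = 0, and there is no ∂_3, so H_2 = 0.

(K is a triangulation of the cylinder S^1 x I.)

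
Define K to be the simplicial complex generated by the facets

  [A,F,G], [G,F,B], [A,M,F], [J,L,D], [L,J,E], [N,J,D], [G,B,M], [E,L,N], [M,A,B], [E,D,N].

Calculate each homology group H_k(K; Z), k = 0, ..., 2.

Order the vertices as A < B < D < E < F < G < J < L < M < N. Listing each simplex with vertices in this order, K has dimension 2 with simplices:

  0-simplices (10): A, B, D, E, F, G, J, L, M, N
  1-simplices (20): AB, AF, AG, AM, BF, BG, BM, DE, DJ, DL, DN, EJ, EL, EN, FG, FM, GM, JL, JN, LN
  2-simplices (10): ABM, AFG, AFM, BFG, BGM, DEN, DJL, DJN, EJL, ELN

Hence C_0 ≅ Z^10, C_1 ≅ Z^20, C_2 ≅ Z^10.

∂_1: C_1 → C_0 is given by ∂[p,q] = [q] − [p]. For instance
  ∂DJ = J − D.
This gives a 10×20 integer matrix of rank 8; reducing to Smith normal form yields diagonal entries (1,1,1,1,1,1,1,1).

Boundary ∂_2: C_2 → C_1 sends each 2-simplex [p,q,r] to [q,r] − [p,r] + [p,q]. For instance
  ∂DJN = JN − DN + DJ,
  ∂BFG = FG − BG + BF.
As a 20×10 matrix over Z this has rank 10, with invariant factors (1,1,1,1,1,1,1,1,1,1).

From H_k ≅ ker(∂_k) / im(∂_{k+1}) we obtain:

  H_0: rank C_0 − rank ∂_1 = 10 − 8 = 2, and the invariant factors of ∂_1 are all 1, so H_0 = Z^2.
  H_1: rank ker ∂_1 − rank ∂_2 = (20 − 8) − 10 = 2, and the invariant factors of ∂_2 are all 1, so H_1 = Z^2.
  H_2: rank ker ∂_2 − rank ∂_3 = (10 − 10) − 0 = 0, and there is no ∂_3, so H_2 = 0.

As a check, the Euler characteristic is 10 − 20 + 10 = 0, which agrees with 2 − 2 + 0 = 0.
(K is a triangulation of the disjoint union of the Möbius band and the Möbius band.)

H_0 = Z^2,  H_1 = Z^2,  H_2 = 0.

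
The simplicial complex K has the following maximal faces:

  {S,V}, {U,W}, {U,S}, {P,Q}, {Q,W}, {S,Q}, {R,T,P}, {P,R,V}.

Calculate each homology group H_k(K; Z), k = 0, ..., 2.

Order the vertices as P < Q < R < S < T < U < V < W. Listing each simplex with vertices in this order, K has dimension 2 with simplices:

  0-simplices (8): P, Q, R, S, T, U, V, W
  1-simplices (11): PQ, PR, PT, PV, QS, QW, RT, RV, SU, SV, UW
  2-simplices (2): PRT, PRV

so the chain groups are C_0 ≅ Z^8, C_1 ≅ Z^11, C_2 ≅ Z^2.

∂_1: C_1 → C_0 maps an edge to its endpoints' difference, ∂[p,q] = q − p. For instance
  ∂SU = U − S.
This gives a 8×11 integer matrix of rank 7; reducing to Smith normal form yields diagonal entries (1,1,1,1,1,1,1).

∂_2: C_2 → C_1 sends each 2-simplex [p,q,r] to [q,r] − [p,r] + [p,q]. For instance
  ∂PRV = RV − PV + PR,
  ∂PRT = RT − PT + PR.
The resulting 11×2 matrix has rank 2, and its Smith normal form has invariant factors (1,1).

Reading off H_k = ker ∂_k / im ∂_{k+1}:

  H_0: rank C_0 − rank ∂_1 = 8 − 7 = 1, and the invariant factors of ∂_1 are all 1, so H_0 ≅ Z.
  H_1: rank ker ∂_1 − rank ∂_2 = (11 − 7) − 2 = 2, and the invariant factors of ∂_2 are all 1, so H_1 ≅ Z^2.
  H_2: rank ker ∂_2 − rank ∂_3 = (2 − 2) − 0 = 0, and there is no ∂_3, so H_2 ≅ 0.

As a check, the Euler characteristic is 8 − 11 + 2 = -1, which agrees with 1 − 2 + 0 = -1.

H_0 = Z,  H_1 = Z^2,  H_2 = 0.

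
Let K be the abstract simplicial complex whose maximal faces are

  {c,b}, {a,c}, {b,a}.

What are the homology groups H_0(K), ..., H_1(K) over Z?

Order the vertices as a < b < c. Listing each simplex with vertices in this order, K has dimension 1 with simplices:

  0-simplices (3): a, b, c
  1-simplices (3): ab, ac, bc

so the chain groups are C_0 ≅ Z^3, C_1 ≅ Z^3.

Boundary ∂_1: C_1 → C_0 maps an edge to its endpoints' difference, ∂[p,q] = q − p.
The 3×3 boundary matrix has rank 2 and Smith normal form diag(1,1).

From H_k ≅ ker(∂_k) / im(∂_{k+1}) we obtain:

  H_0: rank C_0 − rank ∂_1 = 3 − 2 = 1, and the invariant factors of ∂_1 are all 1, so H_0 ≅ Z.
  H_1: rank ker ∂_1 − rank ∂_2 = (3 − 2) − 0 = 1, and there is no ∂_2, so H_1 ≅ Z.

As a check, the Euler characteristic is 3 − 3 = 0, which agrees with 1 − 1 = 0.

H_0 = Z,  H_1 = Z.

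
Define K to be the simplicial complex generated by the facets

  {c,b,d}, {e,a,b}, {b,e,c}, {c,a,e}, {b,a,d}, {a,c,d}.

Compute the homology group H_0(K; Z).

H_0 = Z.

Fix the vertex order a < b < c < d < e and write every simplex with vertices in increasing order. Then dim K = 2 and the simplices of K are:

  0-simplices (5): a, b, c, d, e
  1-simplices (9): ab, ac, ad, ae, bc, bd, be, cd, ce
  2-simplices (6): abd, abe, acd, ace, bcd, bce

Hence C_0 ≅ Z^5, C_1 ≅ Z^9, C_2 ≅ Z^6.

The boundary map ∂_1: C_1 → C_0 sends each edge [p,q] (with p < q) to q − p.
This gives a 5×9 integer matrix of rank 4; reducing to Smith normal form yields diagonal entries (1,1,1,1).

Boundary ∂_2: C_2 → C_1 acts by ∂[p,q,r] = [q,r] − [p,r] + [p,q]. For instance
  ∂bcd = cd − bd + bc,
  ∂acd = cd − ad + ac.
As a 9×6 matrix over Z this has rank 5, with invariant factors (1,1,1,1,1).

Now H_k = ker ∂_k / im ∂_{k+1}, so:

  H_0: rank C_0 − rank ∂_1 = 5 − 4 = 1, and the invariant factors of ∂_1 are all 1, so H_0 = Z.

(K is a triangulation of the 2-sphere S^2.)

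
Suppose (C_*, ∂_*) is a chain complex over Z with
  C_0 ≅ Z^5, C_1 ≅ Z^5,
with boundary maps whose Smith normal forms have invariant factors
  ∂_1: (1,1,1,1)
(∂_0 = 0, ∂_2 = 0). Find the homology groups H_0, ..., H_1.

H_0: b_0 = 5 − 0 − 4 = 1; torsion from ∂_1 factors > 1: none. So H_0 ≅ Z.
H_1: b_1 = 5 − 4 − 0 = 1; torsion from ∂_2 factors > 1: none. So H_1 ≅ Z.

H_0 ≅ Z,  H_1 ≅ Z.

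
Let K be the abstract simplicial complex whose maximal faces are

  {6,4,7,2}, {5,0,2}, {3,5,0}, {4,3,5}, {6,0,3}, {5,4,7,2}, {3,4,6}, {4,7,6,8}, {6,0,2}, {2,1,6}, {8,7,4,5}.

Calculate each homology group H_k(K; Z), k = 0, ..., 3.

K has 9 vertices, 22 edges, 19 triangles, 4 3-simplices.
rank ∂_0 = 0, rank ∂_1 = 8 ⇒ b_0 = 9 − 0 − 8 = 1; all invariant factors of ∂_1 are 1 so no torsion. So H_0 ≅ Z.
rank ∂_1 = 8, rank ∂_2 = 14 ⇒ b_1 = 22 − 8 − 14 = 0; all invariant factors of ∂_2 are 1 so no torsion. So H_1 ≅ 0.
rank ∂_2 = 14, rank ∂_3 = 4 ⇒ b_2 = 19 − 14 − 4 = 1; all invariant factors of ∂_3 are 1 so no torsion. So H_2 ≅ Z.
rank ∂_3 = 4, rank ∂_4 = 0 ⇒ b_3 = 4 − 4 − 0 = 0. So H_3 ≅ 0.

H_0 ≅ Z,  H_1 = 0,  H_2 ≅ Z,  H_3 = 0.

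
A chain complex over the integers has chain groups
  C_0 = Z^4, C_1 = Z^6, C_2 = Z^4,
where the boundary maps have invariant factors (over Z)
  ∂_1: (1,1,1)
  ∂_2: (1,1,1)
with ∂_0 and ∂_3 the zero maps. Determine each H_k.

H_0: b_0 = 4 − 0 − 3 = 1; torsion from ∂_1 factors > 1: none. So H_0 ≅ Z.
H_1: b_1 = 6 − 3 − 3 = 0; torsion from ∂_2 factors > 1: none. So H_1 ≅ 0.
H_2: b_2 = 4 − 3 − 0 = 1; torsion from ∂_3 factors > 1: none. So H_2 ≅ Z.

H_0 ≅ Z,  H_1 = 0,  H_2 ≅ Z.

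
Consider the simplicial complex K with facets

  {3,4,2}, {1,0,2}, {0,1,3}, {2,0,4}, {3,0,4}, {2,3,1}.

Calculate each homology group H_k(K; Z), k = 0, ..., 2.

H_0 = Z,  H_1 = 0,  H_2 = Z.

Take the total order 0 < 1 < 2 < 3 < 4 on the vertex set. Then K (dimension 2) consists of the simplices:

  0-simplices (5): [0], [1], [2], [3], [4]
  1-simplices (9): [0,1], [0,2], [0,3], [0,4], [1,2], [1,3], [2,3], [2,4], [3,4]
  2-simplices (6): [0,1,2], [0,1,3], [0,2,4], [0,3,4], [1,2,3], [2,3,4]

so the chain groups are C_0 ≅ Z^5, C_1 ≅ Z^9, C_2 ≅ Z^6.

Boundary ∂_1: C_1 → C_0 sends each edge [p,q] (with p < q) to q − p.
This gives a 5×9 integer matrix of rank 4; reducing to Smith normal form yields diagonal entries (1,1,1,1).

The boundary map ∂_2: C_2 → C_1 maps a triangle to the signed sum of its edges. For instance
  ∂[0,2,4] = [2,4] − [0,4] + [0,2],
  ∂[0,3,4] = [3,4] − [0,4] + [0,3].
The resulting 9×6 matrix has rank 5, and its Smith normal form has invariant factors (1,1,1,1,1).

From H_k ≅ ker(∂_k) / im(∂_{k+1}) we obtain:

  H_0: rank C_0 − rank ∂_1 = 5 − 4 = 1, and the invariant factors of ∂_1 are all 1, so H_0 ≅ Z.
  H_1: rank ker ∂_1 − rank ∂_2 = (9 − 4) − 5 = 0, and the invariant factors of ∂_2 are all 1, so H_1 ≅ 0.
  H_2: rank ker ∂_2 − rank ∂_3 = (6 − 5) − 0 = 1, and there is no ∂_3, so H_2 ≅ Z.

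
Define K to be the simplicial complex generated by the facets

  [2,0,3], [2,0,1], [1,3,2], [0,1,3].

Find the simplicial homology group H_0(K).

H_0 = Z.

Fix the vertex order 0 < 1 < 2 < 3 and write every simplex with vertices in increasing order. Then dim K = 2 and the simplices of K are:

  0-simplices (4): [0], [1], [2], [3]
  1-simplices (6): [0,1], [0,2], [0,3], [1,2], [1,3], [2,3]
  2-simplices (4): [0,1,2], [0,1,3], [0,2,3], [1,2,3]

giving chain groups C_0 ≅ Z^4, C_1 ≅ Z^6, C_2 ≅ Z^4.

The boundary map ∂_1: C_1 → C_0 is given by ∂[p,q] = [q] − [p].
The 4×6 boundary matrix has rank 3 and Smith normal form diag(1,1,1).

Boundary ∂_2: C_2 → C_1 acts by ∂[p,q,r] = [q,r] − [p,r] + [p,q]. For instance
  ∂[1,2,3] = [2,3] − [1,3] + [1,2],
  ∂[0,2,3] = [2,3] − [0,3] + [0,2].
This gives a 6×4 integer matrix of rank 3; reducing to Smith normal form yields diagonal entries (1,1,1).

Now H_k = ker ∂_k / im ∂_{k+1}, so:

  H_0: rank C_0 − rank ∂_1 = 4 − 3 = 1, and the invariant factors of ∂_1 are all 1, so H_0 = Z.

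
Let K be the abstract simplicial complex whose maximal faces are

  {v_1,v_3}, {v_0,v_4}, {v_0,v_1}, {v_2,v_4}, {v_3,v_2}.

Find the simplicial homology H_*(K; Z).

Fix the vertex order v_0 < v_1 < v_2 < v_3 < v_4 and write every simplex with vertices in increasing order. Then dim K = 1 and the simplices of K are:

  0-simplices (5): [v_0], [v_1], [v_2], [v_3], [v_4]
  1-simplices (5): [v_0,v_1], [v_0,v_4], [v_1,v_3], [v_2,v_3], [v_2,v_4]

so the chain groups are C_0 ≅ Z^5, C_1 ≅ Z^5.

Boundary ∂_1: C_1 → C_0 maps an edge to its endpoints' difference, ∂[p,q] = q − p.
This gives a 5×5 integer matrix of rank 4; reducing to Smith normal form yields diagonal entries (1,1,1,1).

Reading off H_k = ker ∂_k / im ∂_{k+1}:

  H_0: rank C_0 − rank ∂_1 = 5 − 4 = 1, and the invariant factors of ∂_1 are all 1, so H_0 ≅ Z.
  H_1: rank ker ∂_1 − rank ∂_2 = (5 − 4) − 0 = 1, and there is no ∂_2, so H_1 ≅ Z.

As a check, the Euler characteristic is 5 − 5 = 0, which agrees with 1 − 1 = 0.

H_0 = Z,  H_1 = Z.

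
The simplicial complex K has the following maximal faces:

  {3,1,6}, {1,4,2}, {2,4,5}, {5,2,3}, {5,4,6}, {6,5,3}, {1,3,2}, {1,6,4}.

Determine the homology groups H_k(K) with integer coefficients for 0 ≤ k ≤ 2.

H_0 = Z,  H_1 = 0,  H_2 = Z.

Take the total order 1 < 2 < 3 < 4 < 5 < 6 on the vertex set. Then K (dimension 2) consists of the simplices:

  0-simplices (6): [1], [2], [3], [4], [5], [6]
  1-simplices (12): [1,2], [1,3], [1,4], [1,6], [2,3], [2,4], [2,5], [3,5], [3,6], [4,5], [4,6], [5,6]
  2-simplices (8): [1,2,3], [1,2,4], [1,3,6], [1,4,6], [2,3,5], [2,4,5], [3,5,6], [4,5,6]

Hence C_0 ≅ Z^6, C_1 ≅ Z^12, C_2 ≅ Z^8.

Boundary ∂_1: C_1 → C_0 maps an edge to its endpoints' difference, ∂[p,q] = q − p. For instance
  ∂[4,5] = [5] − [4].
The resulting 6×12 matrix has rank 5, and its Smith normal form has invariant factors (1,1,1,1,1).

∂_2: C_2 → C_1 maps a triangle to the signed sum of its edges. For instance
  ∂[2,3,5] = [3,5] − [2,5] + [2,3],
  ∂[1,2,3] = [2,3] − [1,3] + [1,2].
The resulting 12×8 matrix has rank 7, and its Smith normal form has invariant factors (1,1,1,1,1,1,1).

Reading off H_k = ker ∂_k / im ∂_{k+1}:

  H_0: rank C_0 − rank ∂_1 = 6 − 5 = 1, and the invariant factors of ∂_1 are all 1, so H_0 ≅ Z.
  H_1: rank ker ∂_1 − rank ∂_2 = (12 − 5) − 7 = 0, and the invariant factors of ∂_2 are all 1, so H_1 ≅ 0.
  H_2: rank ker ∂_2 − rank ∂_3 = (8 − 7) − 0 = 1, and there is no ∂_3, so H_2 ≅ Z.

As a check, the Euler characteristic is 6 − 12 + 8 = 2, which agrees with 1 − 0 + 1 = 2.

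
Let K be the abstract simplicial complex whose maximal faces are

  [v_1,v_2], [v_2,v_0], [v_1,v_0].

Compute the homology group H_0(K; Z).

Take the total order v_0 < v_1 < v_2 on the vertex set. Then K (dimension 1) consists of the simplices:

  0-simplices (3): [v_0], [v_1], [v_2]
  1-simplices (3): [v_0,v_1], [v_0,v_2], [v_1,v_2]

giving chain groups C_0 ≅ Z^3, C_1 ≅ Z^3.

∂_1: C_1 → C_0 maps an edge to its endpoints' difference, ∂[p,q] = q − p.
This gives a 3×3 integer matrix of rank 2; reducing to Smith normal form yields diagonal entries (1,1).

Reading off H_k = ker ∂_k / im ∂_{k+1}:

  H_0: rank C_0 − rank ∂_1 = 3 − 2 = 1, and the invariant factors of ∂_1 are all 1, so H_0 ≅ Z.

H_0 = Z.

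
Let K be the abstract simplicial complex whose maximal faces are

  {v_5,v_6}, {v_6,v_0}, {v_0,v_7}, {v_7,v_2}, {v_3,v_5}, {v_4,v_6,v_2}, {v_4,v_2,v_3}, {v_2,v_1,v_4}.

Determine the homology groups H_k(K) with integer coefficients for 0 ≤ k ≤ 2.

H_0 ≅ Z,  H_1 ≅ Z^2,  H_2 = 0.

Fix the vertex order v_0 < v_1 < v_2 < v_3 < v_4 < v_5 < v_6 < v_7 and write every simplex with vertices in increasing order. Then dim K = 2 and the simplices of K are:

  0-simplices (8): [v_0], [v_1], [v_2], [v_3], [v_4], [v_5], [v_6], [v_7]
  1-simplices (12): [v_0,v_6], [v_0,v_7], [v_1,v_2], [v_1,v_4], [v_2,v_3], [v_2,v_4], [v_2,v_6], [v_2,v_7], [v_3,v_4], [v_3,v_5], [v_4,v_6], [v_5,v_6]
  2-simplices (3): [v_1,v_2,v_4], [v_2,v_3,v_4], [v_2,v_4,v_6]

Hence C_0 ≅ Z^8, C_1 ≅ Z^12, C_2 ≅ Z^3.

∂_1: C_1 → C_0 maps an edge to its endpoints' difference, ∂[p,q] = q − p. For instance
  ∂[v_3,v_5] = [v_5] − [v_3].
This gives a 8×12 integer matrix of rank 7; reducing to Smith normal form yields diagonal entries (1,1,1,1,1,1,1).

The boundary map ∂_2: C_2 → C_1 maps a triangle to the signed sum of its edges. For instance
  ∂[v_2,v_4,v_6] = [v_4,v_6] − [v_2,v_6] + [v_2,v_4],
  ∂[v_2,v_3,v_4] = [v_3,v_4] − [v_2,v_4] + [v_2,v_3].
The resulting 12×3 matrix has rank 3, and its Smith normal form has invariant factors (1,1,1).

From H_k ≅ ker(∂_k) / im(∂_{k+1}) we obtain:

  H_0: rank C_0 − rank ∂_1 = 8 − 7 = 1, and the invariant factors of ∂_1 are all 1, so H_0 ≅ Z.
  H_1: rank ker ∂_1 − rank ∂_2 = (12 − 7) − 3 = 2, and the invariant factors of ∂_2 are all 1, so H_1 ≅ Z^2.
  H_2: rank ker ∂_2 − rank ∂_3 = (3 − 3) − 0 = 0, and there is no ∂_3, so H_2 ≅ 0.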